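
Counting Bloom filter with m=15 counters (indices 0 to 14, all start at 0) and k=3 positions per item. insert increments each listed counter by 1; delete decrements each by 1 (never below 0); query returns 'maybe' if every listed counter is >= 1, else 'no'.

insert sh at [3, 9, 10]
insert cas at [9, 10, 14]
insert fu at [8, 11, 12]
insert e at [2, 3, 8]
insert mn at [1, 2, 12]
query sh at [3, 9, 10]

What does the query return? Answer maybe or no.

Step 1: insert sh at [3, 9, 10] -> counters=[0,0,0,1,0,0,0,0,0,1,1,0,0,0,0]
Step 2: insert cas at [9, 10, 14] -> counters=[0,0,0,1,0,0,0,0,0,2,2,0,0,0,1]
Step 3: insert fu at [8, 11, 12] -> counters=[0,0,0,1,0,0,0,0,1,2,2,1,1,0,1]
Step 4: insert e at [2, 3, 8] -> counters=[0,0,1,2,0,0,0,0,2,2,2,1,1,0,1]
Step 5: insert mn at [1, 2, 12] -> counters=[0,1,2,2,0,0,0,0,2,2,2,1,2,0,1]
Query sh: check counters[3]=2 counters[9]=2 counters[10]=2 -> maybe

Answer: maybe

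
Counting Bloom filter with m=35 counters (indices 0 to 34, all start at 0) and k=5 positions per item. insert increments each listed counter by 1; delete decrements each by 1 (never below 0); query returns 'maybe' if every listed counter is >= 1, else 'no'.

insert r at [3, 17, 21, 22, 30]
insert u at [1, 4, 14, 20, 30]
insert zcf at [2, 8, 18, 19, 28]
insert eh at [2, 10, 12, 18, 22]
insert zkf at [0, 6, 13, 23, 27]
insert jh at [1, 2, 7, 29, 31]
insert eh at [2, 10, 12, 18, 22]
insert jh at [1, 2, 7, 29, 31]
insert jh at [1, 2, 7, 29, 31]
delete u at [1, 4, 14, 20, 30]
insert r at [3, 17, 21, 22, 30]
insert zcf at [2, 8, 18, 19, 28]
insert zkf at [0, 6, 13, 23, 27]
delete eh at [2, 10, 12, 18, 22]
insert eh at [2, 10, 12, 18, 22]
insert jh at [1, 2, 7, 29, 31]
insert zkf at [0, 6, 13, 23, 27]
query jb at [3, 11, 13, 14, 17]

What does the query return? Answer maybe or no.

Answer: no

Derivation:
Step 1: insert r at [3, 17, 21, 22, 30] -> counters=[0,0,0,1,0,0,0,0,0,0,0,0,0,0,0,0,0,1,0,0,0,1,1,0,0,0,0,0,0,0,1,0,0,0,0]
Step 2: insert u at [1, 4, 14, 20, 30] -> counters=[0,1,0,1,1,0,0,0,0,0,0,0,0,0,1,0,0,1,0,0,1,1,1,0,0,0,0,0,0,0,2,0,0,0,0]
Step 3: insert zcf at [2, 8, 18, 19, 28] -> counters=[0,1,1,1,1,0,0,0,1,0,0,0,0,0,1,0,0,1,1,1,1,1,1,0,0,0,0,0,1,0,2,0,0,0,0]
Step 4: insert eh at [2, 10, 12, 18, 22] -> counters=[0,1,2,1,1,0,0,0,1,0,1,0,1,0,1,0,0,1,2,1,1,1,2,0,0,0,0,0,1,0,2,0,0,0,0]
Step 5: insert zkf at [0, 6, 13, 23, 27] -> counters=[1,1,2,1,1,0,1,0,1,0,1,0,1,1,1,0,0,1,2,1,1,1,2,1,0,0,0,1,1,0,2,0,0,0,0]
Step 6: insert jh at [1, 2, 7, 29, 31] -> counters=[1,2,3,1,1,0,1,1,1,0,1,0,1,1,1,0,0,1,2,1,1,1,2,1,0,0,0,1,1,1,2,1,0,0,0]
Step 7: insert eh at [2, 10, 12, 18, 22] -> counters=[1,2,4,1,1,0,1,1,1,0,2,0,2,1,1,0,0,1,3,1,1,1,3,1,0,0,0,1,1,1,2,1,0,0,0]
Step 8: insert jh at [1, 2, 7, 29, 31] -> counters=[1,3,5,1,1,0,1,2,1,0,2,0,2,1,1,0,0,1,3,1,1,1,3,1,0,0,0,1,1,2,2,2,0,0,0]
Step 9: insert jh at [1, 2, 7, 29, 31] -> counters=[1,4,6,1,1,0,1,3,1,0,2,0,2,1,1,0,0,1,3,1,1,1,3,1,0,0,0,1,1,3,2,3,0,0,0]
Step 10: delete u at [1, 4, 14, 20, 30] -> counters=[1,3,6,1,0,0,1,3,1,0,2,0,2,1,0,0,0,1,3,1,0,1,3,1,0,0,0,1,1,3,1,3,0,0,0]
Step 11: insert r at [3, 17, 21, 22, 30] -> counters=[1,3,6,2,0,0,1,3,1,0,2,0,2,1,0,0,0,2,3,1,0,2,4,1,0,0,0,1,1,3,2,3,0,0,0]
Step 12: insert zcf at [2, 8, 18, 19, 28] -> counters=[1,3,7,2,0,0,1,3,2,0,2,0,2,1,0,0,0,2,4,2,0,2,4,1,0,0,0,1,2,3,2,3,0,0,0]
Step 13: insert zkf at [0, 6, 13, 23, 27] -> counters=[2,3,7,2,0,0,2,3,2,0,2,0,2,2,0,0,0,2,4,2,0,2,4,2,0,0,0,2,2,3,2,3,0,0,0]
Step 14: delete eh at [2, 10, 12, 18, 22] -> counters=[2,3,6,2,0,0,2,3,2,0,1,0,1,2,0,0,0,2,3,2,0,2,3,2,0,0,0,2,2,3,2,3,0,0,0]
Step 15: insert eh at [2, 10, 12, 18, 22] -> counters=[2,3,7,2,0,0,2,3,2,0,2,0,2,2,0,0,0,2,4,2,0,2,4,2,0,0,0,2,2,3,2,3,0,0,0]
Step 16: insert jh at [1, 2, 7, 29, 31] -> counters=[2,4,8,2,0,0,2,4,2,0,2,0,2,2,0,0,0,2,4,2,0,2,4,2,0,0,0,2,2,4,2,4,0,0,0]
Step 17: insert zkf at [0, 6, 13, 23, 27] -> counters=[3,4,8,2,0,0,3,4,2,0,2,0,2,3,0,0,0,2,4,2,0,2,4,3,0,0,0,3,2,4,2,4,0,0,0]
Query jb: check counters[3]=2 counters[11]=0 counters[13]=3 counters[14]=0 counters[17]=2 -> no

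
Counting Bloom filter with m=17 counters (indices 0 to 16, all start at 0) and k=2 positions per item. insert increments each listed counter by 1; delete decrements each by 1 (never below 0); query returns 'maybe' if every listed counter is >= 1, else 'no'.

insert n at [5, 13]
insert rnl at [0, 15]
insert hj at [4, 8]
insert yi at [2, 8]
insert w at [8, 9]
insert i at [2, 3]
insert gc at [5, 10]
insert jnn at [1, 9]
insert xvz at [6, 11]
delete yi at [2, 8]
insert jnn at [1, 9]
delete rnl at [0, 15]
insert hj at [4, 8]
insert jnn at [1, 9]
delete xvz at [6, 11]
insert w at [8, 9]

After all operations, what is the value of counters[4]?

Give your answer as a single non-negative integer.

Answer: 2

Derivation:
Step 1: insert n at [5, 13] -> counters=[0,0,0,0,0,1,0,0,0,0,0,0,0,1,0,0,0]
Step 2: insert rnl at [0, 15] -> counters=[1,0,0,0,0,1,0,0,0,0,0,0,0,1,0,1,0]
Step 3: insert hj at [4, 8] -> counters=[1,0,0,0,1,1,0,0,1,0,0,0,0,1,0,1,0]
Step 4: insert yi at [2, 8] -> counters=[1,0,1,0,1,1,0,0,2,0,0,0,0,1,0,1,0]
Step 5: insert w at [8, 9] -> counters=[1,0,1,0,1,1,0,0,3,1,0,0,0,1,0,1,0]
Step 6: insert i at [2, 3] -> counters=[1,0,2,1,1,1,0,0,3,1,0,0,0,1,0,1,0]
Step 7: insert gc at [5, 10] -> counters=[1,0,2,1,1,2,0,0,3,1,1,0,0,1,0,1,0]
Step 8: insert jnn at [1, 9] -> counters=[1,1,2,1,1,2,0,0,3,2,1,0,0,1,0,1,0]
Step 9: insert xvz at [6, 11] -> counters=[1,1,2,1,1,2,1,0,3,2,1,1,0,1,0,1,0]
Step 10: delete yi at [2, 8] -> counters=[1,1,1,1,1,2,1,0,2,2,1,1,0,1,0,1,0]
Step 11: insert jnn at [1, 9] -> counters=[1,2,1,1,1,2,1,0,2,3,1,1,0,1,0,1,0]
Step 12: delete rnl at [0, 15] -> counters=[0,2,1,1,1,2,1,0,2,3,1,1,0,1,0,0,0]
Step 13: insert hj at [4, 8] -> counters=[0,2,1,1,2,2,1,0,3,3,1,1,0,1,0,0,0]
Step 14: insert jnn at [1, 9] -> counters=[0,3,1,1,2,2,1,0,3,4,1,1,0,1,0,0,0]
Step 15: delete xvz at [6, 11] -> counters=[0,3,1,1,2,2,0,0,3,4,1,0,0,1,0,0,0]
Step 16: insert w at [8, 9] -> counters=[0,3,1,1,2,2,0,0,4,5,1,0,0,1,0,0,0]
Final counters=[0,3,1,1,2,2,0,0,4,5,1,0,0,1,0,0,0] -> counters[4]=2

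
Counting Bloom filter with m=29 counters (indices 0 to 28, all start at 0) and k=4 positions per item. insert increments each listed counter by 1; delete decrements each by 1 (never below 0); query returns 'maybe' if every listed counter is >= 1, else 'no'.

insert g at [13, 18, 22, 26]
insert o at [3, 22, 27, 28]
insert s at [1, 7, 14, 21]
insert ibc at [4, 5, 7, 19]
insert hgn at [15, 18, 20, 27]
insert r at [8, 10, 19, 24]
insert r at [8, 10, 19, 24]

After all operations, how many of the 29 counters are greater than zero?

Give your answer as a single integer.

Step 1: insert g at [13, 18, 22, 26] -> counters=[0,0,0,0,0,0,0,0,0,0,0,0,0,1,0,0,0,0,1,0,0,0,1,0,0,0,1,0,0]
Step 2: insert o at [3, 22, 27, 28] -> counters=[0,0,0,1,0,0,0,0,0,0,0,0,0,1,0,0,0,0,1,0,0,0,2,0,0,0,1,1,1]
Step 3: insert s at [1, 7, 14, 21] -> counters=[0,1,0,1,0,0,0,1,0,0,0,0,0,1,1,0,0,0,1,0,0,1,2,0,0,0,1,1,1]
Step 4: insert ibc at [4, 5, 7, 19] -> counters=[0,1,0,1,1,1,0,2,0,0,0,0,0,1,1,0,0,0,1,1,0,1,2,0,0,0,1,1,1]
Step 5: insert hgn at [15, 18, 20, 27] -> counters=[0,1,0,1,1,1,0,2,0,0,0,0,0,1,1,1,0,0,2,1,1,1,2,0,0,0,1,2,1]
Step 6: insert r at [8, 10, 19, 24] -> counters=[0,1,0,1,1,1,0,2,1,0,1,0,0,1,1,1,0,0,2,2,1,1,2,0,1,0,1,2,1]
Step 7: insert r at [8, 10, 19, 24] -> counters=[0,1,0,1,1,1,0,2,2,0,2,0,0,1,1,1,0,0,2,3,1,1,2,0,2,0,1,2,1]
Final counters=[0,1,0,1,1,1,0,2,2,0,2,0,0,1,1,1,0,0,2,3,1,1,2,0,2,0,1,2,1] -> 19 nonzero

Answer: 19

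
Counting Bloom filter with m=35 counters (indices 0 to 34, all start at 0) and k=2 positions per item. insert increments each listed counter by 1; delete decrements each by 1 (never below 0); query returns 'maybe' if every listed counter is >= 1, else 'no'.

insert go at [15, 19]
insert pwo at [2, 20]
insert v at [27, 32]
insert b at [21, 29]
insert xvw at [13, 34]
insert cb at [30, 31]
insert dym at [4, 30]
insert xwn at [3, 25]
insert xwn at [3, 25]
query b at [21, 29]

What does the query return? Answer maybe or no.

Step 1: insert go at [15, 19] -> counters=[0,0,0,0,0,0,0,0,0,0,0,0,0,0,0,1,0,0,0,1,0,0,0,0,0,0,0,0,0,0,0,0,0,0,0]
Step 2: insert pwo at [2, 20] -> counters=[0,0,1,0,0,0,0,0,0,0,0,0,0,0,0,1,0,0,0,1,1,0,0,0,0,0,0,0,0,0,0,0,0,0,0]
Step 3: insert v at [27, 32] -> counters=[0,0,1,0,0,0,0,0,0,0,0,0,0,0,0,1,0,0,0,1,1,0,0,0,0,0,0,1,0,0,0,0,1,0,0]
Step 4: insert b at [21, 29] -> counters=[0,0,1,0,0,0,0,0,0,0,0,0,0,0,0,1,0,0,0,1,1,1,0,0,0,0,0,1,0,1,0,0,1,0,0]
Step 5: insert xvw at [13, 34] -> counters=[0,0,1,0,0,0,0,0,0,0,0,0,0,1,0,1,0,0,0,1,1,1,0,0,0,0,0,1,0,1,0,0,1,0,1]
Step 6: insert cb at [30, 31] -> counters=[0,0,1,0,0,0,0,0,0,0,0,0,0,1,0,1,0,0,0,1,1,1,0,0,0,0,0,1,0,1,1,1,1,0,1]
Step 7: insert dym at [4, 30] -> counters=[0,0,1,0,1,0,0,0,0,0,0,0,0,1,0,1,0,0,0,1,1,1,0,0,0,0,0,1,0,1,2,1,1,0,1]
Step 8: insert xwn at [3, 25] -> counters=[0,0,1,1,1,0,0,0,0,0,0,0,0,1,0,1,0,0,0,1,1,1,0,0,0,1,0,1,0,1,2,1,1,0,1]
Step 9: insert xwn at [3, 25] -> counters=[0,0,1,2,1,0,0,0,0,0,0,0,0,1,0,1,0,0,0,1,1,1,0,0,0,2,0,1,0,1,2,1,1,0,1]
Query b: check counters[21]=1 counters[29]=1 -> maybe

Answer: maybe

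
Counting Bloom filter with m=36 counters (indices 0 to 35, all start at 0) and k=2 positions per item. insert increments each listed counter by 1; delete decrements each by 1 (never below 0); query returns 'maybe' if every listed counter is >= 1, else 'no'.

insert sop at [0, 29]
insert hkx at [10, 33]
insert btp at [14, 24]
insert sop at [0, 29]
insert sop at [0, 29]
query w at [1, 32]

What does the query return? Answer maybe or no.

Step 1: insert sop at [0, 29] -> counters=[1,0,0,0,0,0,0,0,0,0,0,0,0,0,0,0,0,0,0,0,0,0,0,0,0,0,0,0,0,1,0,0,0,0,0,0]
Step 2: insert hkx at [10, 33] -> counters=[1,0,0,0,0,0,0,0,0,0,1,0,0,0,0,0,0,0,0,0,0,0,0,0,0,0,0,0,0,1,0,0,0,1,0,0]
Step 3: insert btp at [14, 24] -> counters=[1,0,0,0,0,0,0,0,0,0,1,0,0,0,1,0,0,0,0,0,0,0,0,0,1,0,0,0,0,1,0,0,0,1,0,0]
Step 4: insert sop at [0, 29] -> counters=[2,0,0,0,0,0,0,0,0,0,1,0,0,0,1,0,0,0,0,0,0,0,0,0,1,0,0,0,0,2,0,0,0,1,0,0]
Step 5: insert sop at [0, 29] -> counters=[3,0,0,0,0,0,0,0,0,0,1,0,0,0,1,0,0,0,0,0,0,0,0,0,1,0,0,0,0,3,0,0,0,1,0,0]
Query w: check counters[1]=0 counters[32]=0 -> no

Answer: no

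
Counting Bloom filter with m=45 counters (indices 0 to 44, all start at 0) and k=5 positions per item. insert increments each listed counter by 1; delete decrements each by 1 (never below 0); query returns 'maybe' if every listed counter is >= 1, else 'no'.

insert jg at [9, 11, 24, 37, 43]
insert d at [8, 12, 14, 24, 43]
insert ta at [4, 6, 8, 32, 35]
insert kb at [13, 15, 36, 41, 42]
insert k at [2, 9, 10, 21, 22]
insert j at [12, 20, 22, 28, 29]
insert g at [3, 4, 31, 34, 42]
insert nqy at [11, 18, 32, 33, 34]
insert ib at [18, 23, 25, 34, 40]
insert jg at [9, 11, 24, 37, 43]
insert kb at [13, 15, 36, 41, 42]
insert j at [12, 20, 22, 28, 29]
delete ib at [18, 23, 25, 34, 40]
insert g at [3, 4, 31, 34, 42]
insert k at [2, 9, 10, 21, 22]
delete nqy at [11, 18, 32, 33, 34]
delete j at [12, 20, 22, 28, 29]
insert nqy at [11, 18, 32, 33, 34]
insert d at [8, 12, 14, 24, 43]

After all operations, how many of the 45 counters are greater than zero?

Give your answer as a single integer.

Answer: 29

Derivation:
Step 1: insert jg at [9, 11, 24, 37, 43] -> counters=[0,0,0,0,0,0,0,0,0,1,0,1,0,0,0,0,0,0,0,0,0,0,0,0,1,0,0,0,0,0,0,0,0,0,0,0,0,1,0,0,0,0,0,1,0]
Step 2: insert d at [8, 12, 14, 24, 43] -> counters=[0,0,0,0,0,0,0,0,1,1,0,1,1,0,1,0,0,0,0,0,0,0,0,0,2,0,0,0,0,0,0,0,0,0,0,0,0,1,0,0,0,0,0,2,0]
Step 3: insert ta at [4, 6, 8, 32, 35] -> counters=[0,0,0,0,1,0,1,0,2,1,0,1,1,0,1,0,0,0,0,0,0,0,0,0,2,0,0,0,0,0,0,0,1,0,0,1,0,1,0,0,0,0,0,2,0]
Step 4: insert kb at [13, 15, 36, 41, 42] -> counters=[0,0,0,0,1,0,1,0,2,1,0,1,1,1,1,1,0,0,0,0,0,0,0,0,2,0,0,0,0,0,0,0,1,0,0,1,1,1,0,0,0,1,1,2,0]
Step 5: insert k at [2, 9, 10, 21, 22] -> counters=[0,0,1,0,1,0,1,0,2,2,1,1,1,1,1,1,0,0,0,0,0,1,1,0,2,0,0,0,0,0,0,0,1,0,0,1,1,1,0,0,0,1,1,2,0]
Step 6: insert j at [12, 20, 22, 28, 29] -> counters=[0,0,1,0,1,0,1,0,2,2,1,1,2,1,1,1,0,0,0,0,1,1,2,0,2,0,0,0,1,1,0,0,1,0,0,1,1,1,0,0,0,1,1,2,0]
Step 7: insert g at [3, 4, 31, 34, 42] -> counters=[0,0,1,1,2,0,1,0,2,2,1,1,2,1,1,1,0,0,0,0,1,1,2,0,2,0,0,0,1,1,0,1,1,0,1,1,1,1,0,0,0,1,2,2,0]
Step 8: insert nqy at [11, 18, 32, 33, 34] -> counters=[0,0,1,1,2,0,1,0,2,2,1,2,2,1,1,1,0,0,1,0,1,1,2,0,2,0,0,0,1,1,0,1,2,1,2,1,1,1,0,0,0,1,2,2,0]
Step 9: insert ib at [18, 23, 25, 34, 40] -> counters=[0,0,1,1,2,0,1,0,2,2,1,2,2,1,1,1,0,0,2,0,1,1,2,1,2,1,0,0,1,1,0,1,2,1,3,1,1,1,0,0,1,1,2,2,0]
Step 10: insert jg at [9, 11, 24, 37, 43] -> counters=[0,0,1,1,2,0,1,0,2,3,1,3,2,1,1,1,0,0,2,0,1,1,2,1,3,1,0,0,1,1,0,1,2,1,3,1,1,2,0,0,1,1,2,3,0]
Step 11: insert kb at [13, 15, 36, 41, 42] -> counters=[0,0,1,1,2,0,1,0,2,3,1,3,2,2,1,2,0,0,2,0,1,1,2,1,3,1,0,0,1,1,0,1,2,1,3,1,2,2,0,0,1,2,3,3,0]
Step 12: insert j at [12, 20, 22, 28, 29] -> counters=[0,0,1,1,2,0,1,0,2,3,1,3,3,2,1,2,0,0,2,0,2,1,3,1,3,1,0,0,2,2,0,1,2,1,3,1,2,2,0,0,1,2,3,3,0]
Step 13: delete ib at [18, 23, 25, 34, 40] -> counters=[0,0,1,1,2,0,1,0,2,3,1,3,3,2,1,2,0,0,1,0,2,1,3,0,3,0,0,0,2,2,0,1,2,1,2,1,2,2,0,0,0,2,3,3,0]
Step 14: insert g at [3, 4, 31, 34, 42] -> counters=[0,0,1,2,3,0,1,0,2,3,1,3,3,2,1,2,0,0,1,0,2,1,3,0,3,0,0,0,2,2,0,2,2,1,3,1,2,2,0,0,0,2,4,3,0]
Step 15: insert k at [2, 9, 10, 21, 22] -> counters=[0,0,2,2,3,0,1,0,2,4,2,3,3,2,1,2,0,0,1,0,2,2,4,0,3,0,0,0,2,2,0,2,2,1,3,1,2,2,0,0,0,2,4,3,0]
Step 16: delete nqy at [11, 18, 32, 33, 34] -> counters=[0,0,2,2,3,0,1,0,2,4,2,2,3,2,1,2,0,0,0,0,2,2,4,0,3,0,0,0,2,2,0,2,1,0,2,1,2,2,0,0,0,2,4,3,0]
Step 17: delete j at [12, 20, 22, 28, 29] -> counters=[0,0,2,2,3,0,1,0,2,4,2,2,2,2,1,2,0,0,0,0,1,2,3,0,3,0,0,0,1,1,0,2,1,0,2,1,2,2,0,0,0,2,4,3,0]
Step 18: insert nqy at [11, 18, 32, 33, 34] -> counters=[0,0,2,2,3,0,1,0,2,4,2,3,2,2,1,2,0,0,1,0,1,2,3,0,3,0,0,0,1,1,0,2,2,1,3,1,2,2,0,0,0,2,4,3,0]
Step 19: insert d at [8, 12, 14, 24, 43] -> counters=[0,0,2,2,3,0,1,0,3,4,2,3,3,2,2,2,0,0,1,0,1,2,3,0,4,0,0,0,1,1,0,2,2,1,3,1,2,2,0,0,0,2,4,4,0]
Final counters=[0,0,2,2,3,0,1,0,3,4,2,3,3,2,2,2,0,0,1,0,1,2,3,0,4,0,0,0,1,1,0,2,2,1,3,1,2,2,0,0,0,2,4,4,0] -> 29 nonzero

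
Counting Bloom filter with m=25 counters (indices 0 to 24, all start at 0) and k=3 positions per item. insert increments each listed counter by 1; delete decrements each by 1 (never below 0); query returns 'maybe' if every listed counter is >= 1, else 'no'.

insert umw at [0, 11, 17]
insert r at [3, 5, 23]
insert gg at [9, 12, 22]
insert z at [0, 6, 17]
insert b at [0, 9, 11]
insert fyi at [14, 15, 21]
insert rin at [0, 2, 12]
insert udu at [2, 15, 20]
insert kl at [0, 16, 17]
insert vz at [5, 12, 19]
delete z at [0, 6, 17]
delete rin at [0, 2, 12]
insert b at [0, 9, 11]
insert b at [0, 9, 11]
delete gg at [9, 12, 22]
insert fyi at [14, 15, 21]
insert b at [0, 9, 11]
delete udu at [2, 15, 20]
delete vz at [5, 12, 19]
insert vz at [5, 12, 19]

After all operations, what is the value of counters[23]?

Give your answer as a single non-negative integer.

Answer: 1

Derivation:
Step 1: insert umw at [0, 11, 17] -> counters=[1,0,0,0,0,0,0,0,0,0,0,1,0,0,0,0,0,1,0,0,0,0,0,0,0]
Step 2: insert r at [3, 5, 23] -> counters=[1,0,0,1,0,1,0,0,0,0,0,1,0,0,0,0,0,1,0,0,0,0,0,1,0]
Step 3: insert gg at [9, 12, 22] -> counters=[1,0,0,1,0,1,0,0,0,1,0,1,1,0,0,0,0,1,0,0,0,0,1,1,0]
Step 4: insert z at [0, 6, 17] -> counters=[2,0,0,1,0,1,1,0,0,1,0,1,1,0,0,0,0,2,0,0,0,0,1,1,0]
Step 5: insert b at [0, 9, 11] -> counters=[3,0,0,1,0,1,1,0,0,2,0,2,1,0,0,0,0,2,0,0,0,0,1,1,0]
Step 6: insert fyi at [14, 15, 21] -> counters=[3,0,0,1,0,1,1,0,0,2,0,2,1,0,1,1,0,2,0,0,0,1,1,1,0]
Step 7: insert rin at [0, 2, 12] -> counters=[4,0,1,1,0,1,1,0,0,2,0,2,2,0,1,1,0,2,0,0,0,1,1,1,0]
Step 8: insert udu at [2, 15, 20] -> counters=[4,0,2,1,0,1,1,0,0,2,0,2,2,0,1,2,0,2,0,0,1,1,1,1,0]
Step 9: insert kl at [0, 16, 17] -> counters=[5,0,2,1,0,1,1,0,0,2,0,2,2,0,1,2,1,3,0,0,1,1,1,1,0]
Step 10: insert vz at [5, 12, 19] -> counters=[5,0,2,1,0,2,1,0,0,2,0,2,3,0,1,2,1,3,0,1,1,1,1,1,0]
Step 11: delete z at [0, 6, 17] -> counters=[4,0,2,1,0,2,0,0,0,2,0,2,3,0,1,2,1,2,0,1,1,1,1,1,0]
Step 12: delete rin at [0, 2, 12] -> counters=[3,0,1,1,0,2,0,0,0,2,0,2,2,0,1,2,1,2,0,1,1,1,1,1,0]
Step 13: insert b at [0, 9, 11] -> counters=[4,0,1,1,0,2,0,0,0,3,0,3,2,0,1,2,1,2,0,1,1,1,1,1,0]
Step 14: insert b at [0, 9, 11] -> counters=[5,0,1,1,0,2,0,0,0,4,0,4,2,0,1,2,1,2,0,1,1,1,1,1,0]
Step 15: delete gg at [9, 12, 22] -> counters=[5,0,1,1,0,2,0,0,0,3,0,4,1,0,1,2,1,2,0,1,1,1,0,1,0]
Step 16: insert fyi at [14, 15, 21] -> counters=[5,0,1,1,0,2,0,0,0,3,0,4,1,0,2,3,1,2,0,1,1,2,0,1,0]
Step 17: insert b at [0, 9, 11] -> counters=[6,0,1,1,0,2,0,0,0,4,0,5,1,0,2,3,1,2,0,1,1,2,0,1,0]
Step 18: delete udu at [2, 15, 20] -> counters=[6,0,0,1,0,2,0,0,0,4,0,5,1,0,2,2,1,2,0,1,0,2,0,1,0]
Step 19: delete vz at [5, 12, 19] -> counters=[6,0,0,1,0,1,0,0,0,4,0,5,0,0,2,2,1,2,0,0,0,2,0,1,0]
Step 20: insert vz at [5, 12, 19] -> counters=[6,0,0,1,0,2,0,0,0,4,0,5,1,0,2,2,1,2,0,1,0,2,0,1,0]
Final counters=[6,0,0,1,0,2,0,0,0,4,0,5,1,0,2,2,1,2,0,1,0,2,0,1,0] -> counters[23]=1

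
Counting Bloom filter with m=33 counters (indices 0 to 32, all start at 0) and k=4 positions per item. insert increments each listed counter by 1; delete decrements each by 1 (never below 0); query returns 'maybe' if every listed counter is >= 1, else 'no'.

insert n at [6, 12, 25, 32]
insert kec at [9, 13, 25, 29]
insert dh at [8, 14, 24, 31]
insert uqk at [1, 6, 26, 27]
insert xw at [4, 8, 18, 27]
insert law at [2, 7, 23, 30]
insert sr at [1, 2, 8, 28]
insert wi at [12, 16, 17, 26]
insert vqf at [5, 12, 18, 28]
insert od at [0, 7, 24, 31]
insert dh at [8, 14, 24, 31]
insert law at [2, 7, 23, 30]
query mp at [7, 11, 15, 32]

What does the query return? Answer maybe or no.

Answer: no

Derivation:
Step 1: insert n at [6, 12, 25, 32] -> counters=[0,0,0,0,0,0,1,0,0,0,0,0,1,0,0,0,0,0,0,0,0,0,0,0,0,1,0,0,0,0,0,0,1]
Step 2: insert kec at [9, 13, 25, 29] -> counters=[0,0,0,0,0,0,1,0,0,1,0,0,1,1,0,0,0,0,0,0,0,0,0,0,0,2,0,0,0,1,0,0,1]
Step 3: insert dh at [8, 14, 24, 31] -> counters=[0,0,0,0,0,0,1,0,1,1,0,0,1,1,1,0,0,0,0,0,0,0,0,0,1,2,0,0,0,1,0,1,1]
Step 4: insert uqk at [1, 6, 26, 27] -> counters=[0,1,0,0,0,0,2,0,1,1,0,0,1,1,1,0,0,0,0,0,0,0,0,0,1,2,1,1,0,1,0,1,1]
Step 5: insert xw at [4, 8, 18, 27] -> counters=[0,1,0,0,1,0,2,0,2,1,0,0,1,1,1,0,0,0,1,0,0,0,0,0,1,2,1,2,0,1,0,1,1]
Step 6: insert law at [2, 7, 23, 30] -> counters=[0,1,1,0,1,0,2,1,2,1,0,0,1,1,1,0,0,0,1,0,0,0,0,1,1,2,1,2,0,1,1,1,1]
Step 7: insert sr at [1, 2, 8, 28] -> counters=[0,2,2,0,1,0,2,1,3,1,0,0,1,1,1,0,0,0,1,0,0,0,0,1,1,2,1,2,1,1,1,1,1]
Step 8: insert wi at [12, 16, 17, 26] -> counters=[0,2,2,0,1,0,2,1,3,1,0,0,2,1,1,0,1,1,1,0,0,0,0,1,1,2,2,2,1,1,1,1,1]
Step 9: insert vqf at [5, 12, 18, 28] -> counters=[0,2,2,0,1,1,2,1,3,1,0,0,3,1,1,0,1,1,2,0,0,0,0,1,1,2,2,2,2,1,1,1,1]
Step 10: insert od at [0, 7, 24, 31] -> counters=[1,2,2,0,1,1,2,2,3,1,0,0,3,1,1,0,1,1,2,0,0,0,0,1,2,2,2,2,2,1,1,2,1]
Step 11: insert dh at [8, 14, 24, 31] -> counters=[1,2,2,0,1,1,2,2,4,1,0,0,3,1,2,0,1,1,2,0,0,0,0,1,3,2,2,2,2,1,1,3,1]
Step 12: insert law at [2, 7, 23, 30] -> counters=[1,2,3,0,1,1,2,3,4,1,0,0,3,1,2,0,1,1,2,0,0,0,0,2,3,2,2,2,2,1,2,3,1]
Query mp: check counters[7]=3 counters[11]=0 counters[15]=0 counters[32]=1 -> no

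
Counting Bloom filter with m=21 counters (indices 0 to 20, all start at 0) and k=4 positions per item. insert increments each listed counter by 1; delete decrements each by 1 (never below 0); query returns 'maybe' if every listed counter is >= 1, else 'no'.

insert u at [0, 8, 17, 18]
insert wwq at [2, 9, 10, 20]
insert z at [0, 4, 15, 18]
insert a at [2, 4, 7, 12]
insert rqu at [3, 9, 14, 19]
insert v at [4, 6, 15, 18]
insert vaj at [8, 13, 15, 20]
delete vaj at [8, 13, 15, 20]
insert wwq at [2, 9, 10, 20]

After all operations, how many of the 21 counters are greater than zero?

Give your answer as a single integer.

Step 1: insert u at [0, 8, 17, 18] -> counters=[1,0,0,0,0,0,0,0,1,0,0,0,0,0,0,0,0,1,1,0,0]
Step 2: insert wwq at [2, 9, 10, 20] -> counters=[1,0,1,0,0,0,0,0,1,1,1,0,0,0,0,0,0,1,1,0,1]
Step 3: insert z at [0, 4, 15, 18] -> counters=[2,0,1,0,1,0,0,0,1,1,1,0,0,0,0,1,0,1,2,0,1]
Step 4: insert a at [2, 4, 7, 12] -> counters=[2,0,2,0,2,0,0,1,1,1,1,0,1,0,0,1,0,1,2,0,1]
Step 5: insert rqu at [3, 9, 14, 19] -> counters=[2,0,2,1,2,0,0,1,1,2,1,0,1,0,1,1,0,1,2,1,1]
Step 6: insert v at [4, 6, 15, 18] -> counters=[2,0,2,1,3,0,1,1,1,2,1,0,1,0,1,2,0,1,3,1,1]
Step 7: insert vaj at [8, 13, 15, 20] -> counters=[2,0,2,1,3,0,1,1,2,2,1,0,1,1,1,3,0,1,3,1,2]
Step 8: delete vaj at [8, 13, 15, 20] -> counters=[2,0,2,1,3,0,1,1,1,2,1,0,1,0,1,2,0,1,3,1,1]
Step 9: insert wwq at [2, 9, 10, 20] -> counters=[2,0,3,1,3,0,1,1,1,3,2,0,1,0,1,2,0,1,3,1,2]
Final counters=[2,0,3,1,3,0,1,1,1,3,2,0,1,0,1,2,0,1,3,1,2] -> 16 nonzero

Answer: 16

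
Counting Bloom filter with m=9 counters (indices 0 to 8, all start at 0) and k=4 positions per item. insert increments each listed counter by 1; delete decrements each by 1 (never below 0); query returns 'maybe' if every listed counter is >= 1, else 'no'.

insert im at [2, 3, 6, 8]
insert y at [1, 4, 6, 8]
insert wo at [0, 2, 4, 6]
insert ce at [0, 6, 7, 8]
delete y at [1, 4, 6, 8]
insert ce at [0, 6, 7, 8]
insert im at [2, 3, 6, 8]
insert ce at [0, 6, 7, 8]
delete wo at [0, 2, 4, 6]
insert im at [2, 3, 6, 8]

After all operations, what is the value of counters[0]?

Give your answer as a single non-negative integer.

Step 1: insert im at [2, 3, 6, 8] -> counters=[0,0,1,1,0,0,1,0,1]
Step 2: insert y at [1, 4, 6, 8] -> counters=[0,1,1,1,1,0,2,0,2]
Step 3: insert wo at [0, 2, 4, 6] -> counters=[1,1,2,1,2,0,3,0,2]
Step 4: insert ce at [0, 6, 7, 8] -> counters=[2,1,2,1,2,0,4,1,3]
Step 5: delete y at [1, 4, 6, 8] -> counters=[2,0,2,1,1,0,3,1,2]
Step 6: insert ce at [0, 6, 7, 8] -> counters=[3,0,2,1,1,0,4,2,3]
Step 7: insert im at [2, 3, 6, 8] -> counters=[3,0,3,2,1,0,5,2,4]
Step 8: insert ce at [0, 6, 7, 8] -> counters=[4,0,3,2,1,0,6,3,5]
Step 9: delete wo at [0, 2, 4, 6] -> counters=[3,0,2,2,0,0,5,3,5]
Step 10: insert im at [2, 3, 6, 8] -> counters=[3,0,3,3,0,0,6,3,6]
Final counters=[3,0,3,3,0,0,6,3,6] -> counters[0]=3

Answer: 3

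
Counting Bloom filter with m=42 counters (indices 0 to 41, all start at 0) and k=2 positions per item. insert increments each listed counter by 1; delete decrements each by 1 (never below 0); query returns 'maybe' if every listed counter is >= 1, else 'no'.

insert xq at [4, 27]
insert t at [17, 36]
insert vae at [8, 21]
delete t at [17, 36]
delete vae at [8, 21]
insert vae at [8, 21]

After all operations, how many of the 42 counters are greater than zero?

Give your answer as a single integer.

Answer: 4

Derivation:
Step 1: insert xq at [4, 27] -> counters=[0,0,0,0,1,0,0,0,0,0,0,0,0,0,0,0,0,0,0,0,0,0,0,0,0,0,0,1,0,0,0,0,0,0,0,0,0,0,0,0,0,0]
Step 2: insert t at [17, 36] -> counters=[0,0,0,0,1,0,0,0,0,0,0,0,0,0,0,0,0,1,0,0,0,0,0,0,0,0,0,1,0,0,0,0,0,0,0,0,1,0,0,0,0,0]
Step 3: insert vae at [8, 21] -> counters=[0,0,0,0,1,0,0,0,1,0,0,0,0,0,0,0,0,1,0,0,0,1,0,0,0,0,0,1,0,0,0,0,0,0,0,0,1,0,0,0,0,0]
Step 4: delete t at [17, 36] -> counters=[0,0,0,0,1,0,0,0,1,0,0,0,0,0,0,0,0,0,0,0,0,1,0,0,0,0,0,1,0,0,0,0,0,0,0,0,0,0,0,0,0,0]
Step 5: delete vae at [8, 21] -> counters=[0,0,0,0,1,0,0,0,0,0,0,0,0,0,0,0,0,0,0,0,0,0,0,0,0,0,0,1,0,0,0,0,0,0,0,0,0,0,0,0,0,0]
Step 6: insert vae at [8, 21] -> counters=[0,0,0,0,1,0,0,0,1,0,0,0,0,0,0,0,0,0,0,0,0,1,0,0,0,0,0,1,0,0,0,0,0,0,0,0,0,0,0,0,0,0]
Final counters=[0,0,0,0,1,0,0,0,1,0,0,0,0,0,0,0,0,0,0,0,0,1,0,0,0,0,0,1,0,0,0,0,0,0,0,0,0,0,0,0,0,0] -> 4 nonzero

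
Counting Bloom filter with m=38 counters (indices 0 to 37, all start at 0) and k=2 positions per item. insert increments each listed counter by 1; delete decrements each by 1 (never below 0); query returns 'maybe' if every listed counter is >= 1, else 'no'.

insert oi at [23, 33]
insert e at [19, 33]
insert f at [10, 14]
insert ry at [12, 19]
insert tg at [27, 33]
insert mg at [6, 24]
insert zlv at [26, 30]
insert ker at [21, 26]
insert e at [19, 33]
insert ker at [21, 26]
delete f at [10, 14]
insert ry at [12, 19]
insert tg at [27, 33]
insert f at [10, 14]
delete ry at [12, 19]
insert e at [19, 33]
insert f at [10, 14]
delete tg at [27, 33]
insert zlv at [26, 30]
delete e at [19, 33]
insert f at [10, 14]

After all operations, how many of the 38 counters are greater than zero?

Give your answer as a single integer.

Step 1: insert oi at [23, 33] -> counters=[0,0,0,0,0,0,0,0,0,0,0,0,0,0,0,0,0,0,0,0,0,0,0,1,0,0,0,0,0,0,0,0,0,1,0,0,0,0]
Step 2: insert e at [19, 33] -> counters=[0,0,0,0,0,0,0,0,0,0,0,0,0,0,0,0,0,0,0,1,0,0,0,1,0,0,0,0,0,0,0,0,0,2,0,0,0,0]
Step 3: insert f at [10, 14] -> counters=[0,0,0,0,0,0,0,0,0,0,1,0,0,0,1,0,0,0,0,1,0,0,0,1,0,0,0,0,0,0,0,0,0,2,0,0,0,0]
Step 4: insert ry at [12, 19] -> counters=[0,0,0,0,0,0,0,0,0,0,1,0,1,0,1,0,0,0,0,2,0,0,0,1,0,0,0,0,0,0,0,0,0,2,0,0,0,0]
Step 5: insert tg at [27, 33] -> counters=[0,0,0,0,0,0,0,0,0,0,1,0,1,0,1,0,0,0,0,2,0,0,0,1,0,0,0,1,0,0,0,0,0,3,0,0,0,0]
Step 6: insert mg at [6, 24] -> counters=[0,0,0,0,0,0,1,0,0,0,1,0,1,0,1,0,0,0,0,2,0,0,0,1,1,0,0,1,0,0,0,0,0,3,0,0,0,0]
Step 7: insert zlv at [26, 30] -> counters=[0,0,0,0,0,0,1,0,0,0,1,0,1,0,1,0,0,0,0,2,0,0,0,1,1,0,1,1,0,0,1,0,0,3,0,0,0,0]
Step 8: insert ker at [21, 26] -> counters=[0,0,0,0,0,0,1,0,0,0,1,0,1,0,1,0,0,0,0,2,0,1,0,1,1,0,2,1,0,0,1,0,0,3,0,0,0,0]
Step 9: insert e at [19, 33] -> counters=[0,0,0,0,0,0,1,0,0,0,1,0,1,0,1,0,0,0,0,3,0,1,0,1,1,0,2,1,0,0,1,0,0,4,0,0,0,0]
Step 10: insert ker at [21, 26] -> counters=[0,0,0,0,0,0,1,0,0,0,1,0,1,0,1,0,0,0,0,3,0,2,0,1,1,0,3,1,0,0,1,0,0,4,0,0,0,0]
Step 11: delete f at [10, 14] -> counters=[0,0,0,0,0,0,1,0,0,0,0,0,1,0,0,0,0,0,0,3,0,2,0,1,1,0,3,1,0,0,1,0,0,4,0,0,0,0]
Step 12: insert ry at [12, 19] -> counters=[0,0,0,0,0,0,1,0,0,0,0,0,2,0,0,0,0,0,0,4,0,2,0,1,1,0,3,1,0,0,1,0,0,4,0,0,0,0]
Step 13: insert tg at [27, 33] -> counters=[0,0,0,0,0,0,1,0,0,0,0,0,2,0,0,0,0,0,0,4,0,2,0,1,1,0,3,2,0,0,1,0,0,5,0,0,0,0]
Step 14: insert f at [10, 14] -> counters=[0,0,0,0,0,0,1,0,0,0,1,0,2,0,1,0,0,0,0,4,0,2,0,1,1,0,3,2,0,0,1,0,0,5,0,0,0,0]
Step 15: delete ry at [12, 19] -> counters=[0,0,0,0,0,0,1,0,0,0,1,0,1,0,1,0,0,0,0,3,0,2,0,1,1,0,3,2,0,0,1,0,0,5,0,0,0,0]
Step 16: insert e at [19, 33] -> counters=[0,0,0,0,0,0,1,0,0,0,1,0,1,0,1,0,0,0,0,4,0,2,0,1,1,0,3,2,0,0,1,0,0,6,0,0,0,0]
Step 17: insert f at [10, 14] -> counters=[0,0,0,0,0,0,1,0,0,0,2,0,1,0,2,0,0,0,0,4,0,2,0,1,1,0,3,2,0,0,1,0,0,6,0,0,0,0]
Step 18: delete tg at [27, 33] -> counters=[0,0,0,0,0,0,1,0,0,0,2,0,1,0,2,0,0,0,0,4,0,2,0,1,1,0,3,1,0,0,1,0,0,5,0,0,0,0]
Step 19: insert zlv at [26, 30] -> counters=[0,0,0,0,0,0,1,0,0,0,2,0,1,0,2,0,0,0,0,4,0,2,0,1,1,0,4,1,0,0,2,0,0,5,0,0,0,0]
Step 20: delete e at [19, 33] -> counters=[0,0,0,0,0,0,1,0,0,0,2,0,1,0,2,0,0,0,0,3,0,2,0,1,1,0,4,1,0,0,2,0,0,4,0,0,0,0]
Step 21: insert f at [10, 14] -> counters=[0,0,0,0,0,0,1,0,0,0,3,0,1,0,3,0,0,0,0,3,0,2,0,1,1,0,4,1,0,0,2,0,0,4,0,0,0,0]
Final counters=[0,0,0,0,0,0,1,0,0,0,3,0,1,0,3,0,0,0,0,3,0,2,0,1,1,0,4,1,0,0,2,0,0,4,0,0,0,0] -> 12 nonzero

Answer: 12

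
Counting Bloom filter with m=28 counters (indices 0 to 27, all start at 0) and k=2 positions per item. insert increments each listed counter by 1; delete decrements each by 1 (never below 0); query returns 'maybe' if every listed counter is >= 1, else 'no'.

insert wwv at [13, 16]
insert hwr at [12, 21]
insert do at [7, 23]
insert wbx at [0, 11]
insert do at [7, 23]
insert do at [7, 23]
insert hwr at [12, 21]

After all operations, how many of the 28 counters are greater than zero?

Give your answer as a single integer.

Answer: 8

Derivation:
Step 1: insert wwv at [13, 16] -> counters=[0,0,0,0,0,0,0,0,0,0,0,0,0,1,0,0,1,0,0,0,0,0,0,0,0,0,0,0]
Step 2: insert hwr at [12, 21] -> counters=[0,0,0,0,0,0,0,0,0,0,0,0,1,1,0,0,1,0,0,0,0,1,0,0,0,0,0,0]
Step 3: insert do at [7, 23] -> counters=[0,0,0,0,0,0,0,1,0,0,0,0,1,1,0,0,1,0,0,0,0,1,0,1,0,0,0,0]
Step 4: insert wbx at [0, 11] -> counters=[1,0,0,0,0,0,0,1,0,0,0,1,1,1,0,0,1,0,0,0,0,1,0,1,0,0,0,0]
Step 5: insert do at [7, 23] -> counters=[1,0,0,0,0,0,0,2,0,0,0,1,1,1,0,0,1,0,0,0,0,1,0,2,0,0,0,0]
Step 6: insert do at [7, 23] -> counters=[1,0,0,0,0,0,0,3,0,0,0,1,1,1,0,0,1,0,0,0,0,1,0,3,0,0,0,0]
Step 7: insert hwr at [12, 21] -> counters=[1,0,0,0,0,0,0,3,0,0,0,1,2,1,0,0,1,0,0,0,0,2,0,3,0,0,0,0]
Final counters=[1,0,0,0,0,0,0,3,0,0,0,1,2,1,0,0,1,0,0,0,0,2,0,3,0,0,0,0] -> 8 nonzero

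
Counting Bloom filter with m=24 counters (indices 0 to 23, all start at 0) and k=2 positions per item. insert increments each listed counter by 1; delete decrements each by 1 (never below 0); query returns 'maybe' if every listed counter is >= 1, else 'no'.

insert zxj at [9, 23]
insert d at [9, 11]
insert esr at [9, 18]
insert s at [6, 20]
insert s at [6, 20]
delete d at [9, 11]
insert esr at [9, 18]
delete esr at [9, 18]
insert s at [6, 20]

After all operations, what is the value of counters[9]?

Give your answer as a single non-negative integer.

Answer: 2

Derivation:
Step 1: insert zxj at [9, 23] -> counters=[0,0,0,0,0,0,0,0,0,1,0,0,0,0,0,0,0,0,0,0,0,0,0,1]
Step 2: insert d at [9, 11] -> counters=[0,0,0,0,0,0,0,0,0,2,0,1,0,0,0,0,0,0,0,0,0,0,0,1]
Step 3: insert esr at [9, 18] -> counters=[0,0,0,0,0,0,0,0,0,3,0,1,0,0,0,0,0,0,1,0,0,0,0,1]
Step 4: insert s at [6, 20] -> counters=[0,0,0,0,0,0,1,0,0,3,0,1,0,0,0,0,0,0,1,0,1,0,0,1]
Step 5: insert s at [6, 20] -> counters=[0,0,0,0,0,0,2,0,0,3,0,1,0,0,0,0,0,0,1,0,2,0,0,1]
Step 6: delete d at [9, 11] -> counters=[0,0,0,0,0,0,2,0,0,2,0,0,0,0,0,0,0,0,1,0,2,0,0,1]
Step 7: insert esr at [9, 18] -> counters=[0,0,0,0,0,0,2,0,0,3,0,0,0,0,0,0,0,0,2,0,2,0,0,1]
Step 8: delete esr at [9, 18] -> counters=[0,0,0,0,0,0,2,0,0,2,0,0,0,0,0,0,0,0,1,0,2,0,0,1]
Step 9: insert s at [6, 20] -> counters=[0,0,0,0,0,0,3,0,0,2,0,0,0,0,0,0,0,0,1,0,3,0,0,1]
Final counters=[0,0,0,0,0,0,3,0,0,2,0,0,0,0,0,0,0,0,1,0,3,0,0,1] -> counters[9]=2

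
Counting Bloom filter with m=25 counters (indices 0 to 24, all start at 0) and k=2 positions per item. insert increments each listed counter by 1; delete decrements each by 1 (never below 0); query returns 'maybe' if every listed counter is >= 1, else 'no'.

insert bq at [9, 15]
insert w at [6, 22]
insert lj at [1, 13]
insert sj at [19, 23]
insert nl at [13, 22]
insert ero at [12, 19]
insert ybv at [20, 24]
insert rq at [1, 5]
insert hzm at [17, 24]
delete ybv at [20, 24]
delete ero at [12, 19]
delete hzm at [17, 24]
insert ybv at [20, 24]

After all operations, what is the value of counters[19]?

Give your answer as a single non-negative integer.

Answer: 1

Derivation:
Step 1: insert bq at [9, 15] -> counters=[0,0,0,0,0,0,0,0,0,1,0,0,0,0,0,1,0,0,0,0,0,0,0,0,0]
Step 2: insert w at [6, 22] -> counters=[0,0,0,0,0,0,1,0,0,1,0,0,0,0,0,1,0,0,0,0,0,0,1,0,0]
Step 3: insert lj at [1, 13] -> counters=[0,1,0,0,0,0,1,0,0,1,0,0,0,1,0,1,0,0,0,0,0,0,1,0,0]
Step 4: insert sj at [19, 23] -> counters=[0,1,0,0,0,0,1,0,0,1,0,0,0,1,0,1,0,0,0,1,0,0,1,1,0]
Step 5: insert nl at [13, 22] -> counters=[0,1,0,0,0,0,1,0,0,1,0,0,0,2,0,1,0,0,0,1,0,0,2,1,0]
Step 6: insert ero at [12, 19] -> counters=[0,1,0,0,0,0,1,0,0,1,0,0,1,2,0,1,0,0,0,2,0,0,2,1,0]
Step 7: insert ybv at [20, 24] -> counters=[0,1,0,0,0,0,1,0,0,1,0,0,1,2,0,1,0,0,0,2,1,0,2,1,1]
Step 8: insert rq at [1, 5] -> counters=[0,2,0,0,0,1,1,0,0,1,0,0,1,2,0,1,0,0,0,2,1,0,2,1,1]
Step 9: insert hzm at [17, 24] -> counters=[0,2,0,0,0,1,1,0,0,1,0,0,1,2,0,1,0,1,0,2,1,0,2,1,2]
Step 10: delete ybv at [20, 24] -> counters=[0,2,0,0,0,1,1,0,0,1,0,0,1,2,0,1,0,1,0,2,0,0,2,1,1]
Step 11: delete ero at [12, 19] -> counters=[0,2,0,0,0,1,1,0,0,1,0,0,0,2,0,1,0,1,0,1,0,0,2,1,1]
Step 12: delete hzm at [17, 24] -> counters=[0,2,0,0,0,1,1,0,0,1,0,0,0,2,0,1,0,0,0,1,0,0,2,1,0]
Step 13: insert ybv at [20, 24] -> counters=[0,2,0,0,0,1,1,0,0,1,0,0,0,2,0,1,0,0,0,1,1,0,2,1,1]
Final counters=[0,2,0,0,0,1,1,0,0,1,0,0,0,2,0,1,0,0,0,1,1,0,2,1,1] -> counters[19]=1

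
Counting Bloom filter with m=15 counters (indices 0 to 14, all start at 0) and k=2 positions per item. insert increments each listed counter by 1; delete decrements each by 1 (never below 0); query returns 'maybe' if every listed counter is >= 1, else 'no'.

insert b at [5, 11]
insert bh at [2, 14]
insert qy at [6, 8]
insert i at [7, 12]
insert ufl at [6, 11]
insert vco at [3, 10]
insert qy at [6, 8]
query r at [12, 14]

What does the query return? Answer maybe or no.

Answer: maybe

Derivation:
Step 1: insert b at [5, 11] -> counters=[0,0,0,0,0,1,0,0,0,0,0,1,0,0,0]
Step 2: insert bh at [2, 14] -> counters=[0,0,1,0,0,1,0,0,0,0,0,1,0,0,1]
Step 3: insert qy at [6, 8] -> counters=[0,0,1,0,0,1,1,0,1,0,0,1,0,0,1]
Step 4: insert i at [7, 12] -> counters=[0,0,1,0,0,1,1,1,1,0,0,1,1,0,1]
Step 5: insert ufl at [6, 11] -> counters=[0,0,1,0,0,1,2,1,1,0,0,2,1,0,1]
Step 6: insert vco at [3, 10] -> counters=[0,0,1,1,0,1,2,1,1,0,1,2,1,0,1]
Step 7: insert qy at [6, 8] -> counters=[0,0,1,1,0,1,3,1,2,0,1,2,1,0,1]
Query r: check counters[12]=1 counters[14]=1 -> maybe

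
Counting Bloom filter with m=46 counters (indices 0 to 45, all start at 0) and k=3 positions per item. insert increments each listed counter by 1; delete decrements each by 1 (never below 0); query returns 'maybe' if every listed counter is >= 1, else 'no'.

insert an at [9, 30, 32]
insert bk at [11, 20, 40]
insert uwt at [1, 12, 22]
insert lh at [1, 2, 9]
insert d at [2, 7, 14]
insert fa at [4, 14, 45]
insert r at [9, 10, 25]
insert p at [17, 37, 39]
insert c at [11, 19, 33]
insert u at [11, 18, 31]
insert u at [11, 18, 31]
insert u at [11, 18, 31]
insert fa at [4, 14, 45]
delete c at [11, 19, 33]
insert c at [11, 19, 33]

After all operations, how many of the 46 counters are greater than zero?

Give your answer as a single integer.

Answer: 23

Derivation:
Step 1: insert an at [9, 30, 32] -> counters=[0,0,0,0,0,0,0,0,0,1,0,0,0,0,0,0,0,0,0,0,0,0,0,0,0,0,0,0,0,0,1,0,1,0,0,0,0,0,0,0,0,0,0,0,0,0]
Step 2: insert bk at [11, 20, 40] -> counters=[0,0,0,0,0,0,0,0,0,1,0,1,0,0,0,0,0,0,0,0,1,0,0,0,0,0,0,0,0,0,1,0,1,0,0,0,0,0,0,0,1,0,0,0,0,0]
Step 3: insert uwt at [1, 12, 22] -> counters=[0,1,0,0,0,0,0,0,0,1,0,1,1,0,0,0,0,0,0,0,1,0,1,0,0,0,0,0,0,0,1,0,1,0,0,0,0,0,0,0,1,0,0,0,0,0]
Step 4: insert lh at [1, 2, 9] -> counters=[0,2,1,0,0,0,0,0,0,2,0,1,1,0,0,0,0,0,0,0,1,0,1,0,0,0,0,0,0,0,1,0,1,0,0,0,0,0,0,0,1,0,0,0,0,0]
Step 5: insert d at [2, 7, 14] -> counters=[0,2,2,0,0,0,0,1,0,2,0,1,1,0,1,0,0,0,0,0,1,0,1,0,0,0,0,0,0,0,1,0,1,0,0,0,0,0,0,0,1,0,0,0,0,0]
Step 6: insert fa at [4, 14, 45] -> counters=[0,2,2,0,1,0,0,1,0,2,0,1,1,0,2,0,0,0,0,0,1,0,1,0,0,0,0,0,0,0,1,0,1,0,0,0,0,0,0,0,1,0,0,0,0,1]
Step 7: insert r at [9, 10, 25] -> counters=[0,2,2,0,1,0,0,1,0,3,1,1,1,0,2,0,0,0,0,0,1,0,1,0,0,1,0,0,0,0,1,0,1,0,0,0,0,0,0,0,1,0,0,0,0,1]
Step 8: insert p at [17, 37, 39] -> counters=[0,2,2,0,1,0,0,1,0,3,1,1,1,0,2,0,0,1,0,0,1,0,1,0,0,1,0,0,0,0,1,0,1,0,0,0,0,1,0,1,1,0,0,0,0,1]
Step 9: insert c at [11, 19, 33] -> counters=[0,2,2,0,1,0,0,1,0,3,1,2,1,0,2,0,0,1,0,1,1,0,1,0,0,1,0,0,0,0,1,0,1,1,0,0,0,1,0,1,1,0,0,0,0,1]
Step 10: insert u at [11, 18, 31] -> counters=[0,2,2,0,1,0,0,1,0,3,1,3,1,0,2,0,0,1,1,1,1,0,1,0,0,1,0,0,0,0,1,1,1,1,0,0,0,1,0,1,1,0,0,0,0,1]
Step 11: insert u at [11, 18, 31] -> counters=[0,2,2,0,1,0,0,1,0,3,1,4,1,0,2,0,0,1,2,1,1,0,1,0,0,1,0,0,0,0,1,2,1,1,0,0,0,1,0,1,1,0,0,0,0,1]
Step 12: insert u at [11, 18, 31] -> counters=[0,2,2,0,1,0,0,1,0,3,1,5,1,0,2,0,0,1,3,1,1,0,1,0,0,1,0,0,0,0,1,3,1,1,0,0,0,1,0,1,1,0,0,0,0,1]
Step 13: insert fa at [4, 14, 45] -> counters=[0,2,2,0,2,0,0,1,0,3,1,5,1,0,3,0,0,1,3,1,1,0,1,0,0,1,0,0,0,0,1,3,1,1,0,0,0,1,0,1,1,0,0,0,0,2]
Step 14: delete c at [11, 19, 33] -> counters=[0,2,2,0,2,0,0,1,0,3,1,4,1,0,3,0,0,1,3,0,1,0,1,0,0,1,0,0,0,0,1,3,1,0,0,0,0,1,0,1,1,0,0,0,0,2]
Step 15: insert c at [11, 19, 33] -> counters=[0,2,2,0,2,0,0,1,0,3,1,5,1,0,3,0,0,1,3,1,1,0,1,0,0,1,0,0,0,0,1,3,1,1,0,0,0,1,0,1,1,0,0,0,0,2]
Final counters=[0,2,2,0,2,0,0,1,0,3,1,5,1,0,3,0,0,1,3,1,1,0,1,0,0,1,0,0,0,0,1,3,1,1,0,0,0,1,0,1,1,0,0,0,0,2] -> 23 nonzero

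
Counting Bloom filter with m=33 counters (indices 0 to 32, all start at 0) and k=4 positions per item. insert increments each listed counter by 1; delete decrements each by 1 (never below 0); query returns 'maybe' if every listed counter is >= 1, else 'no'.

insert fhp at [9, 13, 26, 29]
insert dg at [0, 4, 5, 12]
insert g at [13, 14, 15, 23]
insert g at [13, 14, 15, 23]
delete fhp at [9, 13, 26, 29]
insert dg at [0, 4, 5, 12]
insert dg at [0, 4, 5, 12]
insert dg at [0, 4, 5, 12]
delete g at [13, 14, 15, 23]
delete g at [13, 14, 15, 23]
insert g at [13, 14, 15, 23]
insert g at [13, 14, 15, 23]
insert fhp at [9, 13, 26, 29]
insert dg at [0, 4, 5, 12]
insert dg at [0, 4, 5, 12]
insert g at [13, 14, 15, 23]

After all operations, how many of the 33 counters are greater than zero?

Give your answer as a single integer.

Step 1: insert fhp at [9, 13, 26, 29] -> counters=[0,0,0,0,0,0,0,0,0,1,0,0,0,1,0,0,0,0,0,0,0,0,0,0,0,0,1,0,0,1,0,0,0]
Step 2: insert dg at [0, 4, 5, 12] -> counters=[1,0,0,0,1,1,0,0,0,1,0,0,1,1,0,0,0,0,0,0,0,0,0,0,0,0,1,0,0,1,0,0,0]
Step 3: insert g at [13, 14, 15, 23] -> counters=[1,0,0,0,1,1,0,0,0,1,0,0,1,2,1,1,0,0,0,0,0,0,0,1,0,0,1,0,0,1,0,0,0]
Step 4: insert g at [13, 14, 15, 23] -> counters=[1,0,0,0,1,1,0,0,0,1,0,0,1,3,2,2,0,0,0,0,0,0,0,2,0,0,1,0,0,1,0,0,0]
Step 5: delete fhp at [9, 13, 26, 29] -> counters=[1,0,0,0,1,1,0,0,0,0,0,0,1,2,2,2,0,0,0,0,0,0,0,2,0,0,0,0,0,0,0,0,0]
Step 6: insert dg at [0, 4, 5, 12] -> counters=[2,0,0,0,2,2,0,0,0,0,0,0,2,2,2,2,0,0,0,0,0,0,0,2,0,0,0,0,0,0,0,0,0]
Step 7: insert dg at [0, 4, 5, 12] -> counters=[3,0,0,0,3,3,0,0,0,0,0,0,3,2,2,2,0,0,0,0,0,0,0,2,0,0,0,0,0,0,0,0,0]
Step 8: insert dg at [0, 4, 5, 12] -> counters=[4,0,0,0,4,4,0,0,0,0,0,0,4,2,2,2,0,0,0,0,0,0,0,2,0,0,0,0,0,0,0,0,0]
Step 9: delete g at [13, 14, 15, 23] -> counters=[4,0,0,0,4,4,0,0,0,0,0,0,4,1,1,1,0,0,0,0,0,0,0,1,0,0,0,0,0,0,0,0,0]
Step 10: delete g at [13, 14, 15, 23] -> counters=[4,0,0,0,4,4,0,0,0,0,0,0,4,0,0,0,0,0,0,0,0,0,0,0,0,0,0,0,0,0,0,0,0]
Step 11: insert g at [13, 14, 15, 23] -> counters=[4,0,0,0,4,4,0,0,0,0,0,0,4,1,1,1,0,0,0,0,0,0,0,1,0,0,0,0,0,0,0,0,0]
Step 12: insert g at [13, 14, 15, 23] -> counters=[4,0,0,0,4,4,0,0,0,0,0,0,4,2,2,2,0,0,0,0,0,0,0,2,0,0,0,0,0,0,0,0,0]
Step 13: insert fhp at [9, 13, 26, 29] -> counters=[4,0,0,0,4,4,0,0,0,1,0,0,4,3,2,2,0,0,0,0,0,0,0,2,0,0,1,0,0,1,0,0,0]
Step 14: insert dg at [0, 4, 5, 12] -> counters=[5,0,0,0,5,5,0,0,0,1,0,0,5,3,2,2,0,0,0,0,0,0,0,2,0,0,1,0,0,1,0,0,0]
Step 15: insert dg at [0, 4, 5, 12] -> counters=[6,0,0,0,6,6,0,0,0,1,0,0,6,3,2,2,0,0,0,0,0,0,0,2,0,0,1,0,0,1,0,0,0]
Step 16: insert g at [13, 14, 15, 23] -> counters=[6,0,0,0,6,6,0,0,0,1,0,0,6,4,3,3,0,0,0,0,0,0,0,3,0,0,1,0,0,1,0,0,0]
Final counters=[6,0,0,0,6,6,0,0,0,1,0,0,6,4,3,3,0,0,0,0,0,0,0,3,0,0,1,0,0,1,0,0,0] -> 11 nonzero

Answer: 11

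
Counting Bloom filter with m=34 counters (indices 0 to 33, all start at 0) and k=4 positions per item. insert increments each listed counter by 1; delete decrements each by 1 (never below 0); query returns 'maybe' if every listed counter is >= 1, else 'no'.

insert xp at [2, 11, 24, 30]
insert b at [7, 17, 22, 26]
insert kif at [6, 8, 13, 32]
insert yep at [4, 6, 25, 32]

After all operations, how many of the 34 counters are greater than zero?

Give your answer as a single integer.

Answer: 14

Derivation:
Step 1: insert xp at [2, 11, 24, 30] -> counters=[0,0,1,0,0,0,0,0,0,0,0,1,0,0,0,0,0,0,0,0,0,0,0,0,1,0,0,0,0,0,1,0,0,0]
Step 2: insert b at [7, 17, 22, 26] -> counters=[0,0,1,0,0,0,0,1,0,0,0,1,0,0,0,0,0,1,0,0,0,0,1,0,1,0,1,0,0,0,1,0,0,0]
Step 3: insert kif at [6, 8, 13, 32] -> counters=[0,0,1,0,0,0,1,1,1,0,0,1,0,1,0,0,0,1,0,0,0,0,1,0,1,0,1,0,0,0,1,0,1,0]
Step 4: insert yep at [4, 6, 25, 32] -> counters=[0,0,1,0,1,0,2,1,1,0,0,1,0,1,0,0,0,1,0,0,0,0,1,0,1,1,1,0,0,0,1,0,2,0]
Final counters=[0,0,1,0,1,0,2,1,1,0,0,1,0,1,0,0,0,1,0,0,0,0,1,0,1,1,1,0,0,0,1,0,2,0] -> 14 nonzero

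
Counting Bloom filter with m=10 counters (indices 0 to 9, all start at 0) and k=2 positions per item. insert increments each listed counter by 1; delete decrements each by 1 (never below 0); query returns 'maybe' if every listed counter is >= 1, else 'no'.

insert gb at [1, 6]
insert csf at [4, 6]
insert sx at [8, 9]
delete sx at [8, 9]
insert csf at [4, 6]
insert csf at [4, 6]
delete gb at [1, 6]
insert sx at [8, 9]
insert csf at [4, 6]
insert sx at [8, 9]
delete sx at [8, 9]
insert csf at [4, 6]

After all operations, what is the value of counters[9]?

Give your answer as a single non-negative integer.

Step 1: insert gb at [1, 6] -> counters=[0,1,0,0,0,0,1,0,0,0]
Step 2: insert csf at [4, 6] -> counters=[0,1,0,0,1,0,2,0,0,0]
Step 3: insert sx at [8, 9] -> counters=[0,1,0,0,1,0,2,0,1,1]
Step 4: delete sx at [8, 9] -> counters=[0,1,0,0,1,0,2,0,0,0]
Step 5: insert csf at [4, 6] -> counters=[0,1,0,0,2,0,3,0,0,0]
Step 6: insert csf at [4, 6] -> counters=[0,1,0,0,3,0,4,0,0,0]
Step 7: delete gb at [1, 6] -> counters=[0,0,0,0,3,0,3,0,0,0]
Step 8: insert sx at [8, 9] -> counters=[0,0,0,0,3,0,3,0,1,1]
Step 9: insert csf at [4, 6] -> counters=[0,0,0,0,4,0,4,0,1,1]
Step 10: insert sx at [8, 9] -> counters=[0,0,0,0,4,0,4,0,2,2]
Step 11: delete sx at [8, 9] -> counters=[0,0,0,0,4,0,4,0,1,1]
Step 12: insert csf at [4, 6] -> counters=[0,0,0,0,5,0,5,0,1,1]
Final counters=[0,0,0,0,5,0,5,0,1,1] -> counters[9]=1

Answer: 1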